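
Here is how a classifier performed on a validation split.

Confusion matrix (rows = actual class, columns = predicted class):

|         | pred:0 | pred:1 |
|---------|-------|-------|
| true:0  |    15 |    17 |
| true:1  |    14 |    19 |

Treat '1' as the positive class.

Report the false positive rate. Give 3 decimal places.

0.531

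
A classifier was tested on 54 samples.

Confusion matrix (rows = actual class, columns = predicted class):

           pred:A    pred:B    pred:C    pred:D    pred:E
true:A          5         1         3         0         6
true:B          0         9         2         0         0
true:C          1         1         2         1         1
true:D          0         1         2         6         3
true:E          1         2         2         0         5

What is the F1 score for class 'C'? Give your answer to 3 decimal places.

0.235

Take TP from the diagonal, FP from the rest of the 'C' prediction marginal, FN from the rest of the 'C' actual marginal.
F1 score = 2·TP/(2·TP+FP+FN).
C: TP=2, FP=3+2+2+2=9, FN=1+1+1+1=4 → 4/17 = 0.2353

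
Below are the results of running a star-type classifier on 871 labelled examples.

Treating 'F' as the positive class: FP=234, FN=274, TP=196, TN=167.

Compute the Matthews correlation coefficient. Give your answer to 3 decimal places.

-0.166

MCC = (TP·TN − FP·FN) / √((TP+FP)(TP+FN)(TN+FP)(TN+FN))
Numerator = 196·167 − 234·274 = -31384
Denominator = √(430·470·401·441) = √35739566100 = 189049.1103
MCC = -31384 / 189049.1103 = -0.166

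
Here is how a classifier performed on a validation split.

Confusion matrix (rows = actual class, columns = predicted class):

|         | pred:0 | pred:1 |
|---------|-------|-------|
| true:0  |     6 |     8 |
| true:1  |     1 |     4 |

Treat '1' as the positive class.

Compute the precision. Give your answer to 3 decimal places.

0.333

Precision = TP/(TP+FP) = 4/(4+8) = 4/12 = 0.333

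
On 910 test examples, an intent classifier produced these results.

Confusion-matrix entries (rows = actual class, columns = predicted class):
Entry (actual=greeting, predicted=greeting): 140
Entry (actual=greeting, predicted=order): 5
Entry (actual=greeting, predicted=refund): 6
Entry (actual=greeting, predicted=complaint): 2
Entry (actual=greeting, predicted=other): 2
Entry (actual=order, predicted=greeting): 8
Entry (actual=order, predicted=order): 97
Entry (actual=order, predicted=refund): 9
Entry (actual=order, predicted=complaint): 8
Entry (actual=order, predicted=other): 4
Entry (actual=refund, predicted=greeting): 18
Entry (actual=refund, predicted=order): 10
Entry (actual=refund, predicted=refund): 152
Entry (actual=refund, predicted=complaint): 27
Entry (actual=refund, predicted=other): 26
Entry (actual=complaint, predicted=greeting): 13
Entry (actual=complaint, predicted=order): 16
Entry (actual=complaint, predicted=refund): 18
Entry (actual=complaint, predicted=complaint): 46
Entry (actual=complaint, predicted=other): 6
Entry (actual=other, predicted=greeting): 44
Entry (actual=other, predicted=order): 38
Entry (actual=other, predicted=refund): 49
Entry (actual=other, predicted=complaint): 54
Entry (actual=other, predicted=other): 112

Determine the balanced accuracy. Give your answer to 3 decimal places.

0.633

Balanced accuracy = mean of per-class recall.
  greeting: recall = 140/155 = 0.9032
  order: recall = 97/126 = 0.7698
  refund: recall = 152/233 = 0.6524
  complaint: recall = 46/99 = 0.4646
  other: recall = 112/297 = 0.3771
Mean = (0.9032 + 0.7698 + 0.6524 + 0.4646 + 0.3771) / 5 = 0.633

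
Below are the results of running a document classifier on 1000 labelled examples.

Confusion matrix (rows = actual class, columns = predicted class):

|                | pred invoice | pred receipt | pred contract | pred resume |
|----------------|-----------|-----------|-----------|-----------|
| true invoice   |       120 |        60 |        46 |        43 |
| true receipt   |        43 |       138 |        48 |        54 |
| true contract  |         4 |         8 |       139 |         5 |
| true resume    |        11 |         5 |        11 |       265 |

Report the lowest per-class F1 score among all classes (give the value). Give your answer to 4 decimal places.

Per-class F1 score (2·TP/(2·TP+FP+FN)):
  invoice: TP=120, FP=43+4+11=58, FN=60+46+43=149 → 240/447 = 0.53691
  receipt: TP=138, FP=60+8+5=73, FN=43+48+54=145 → 276/494 = 0.55870
  contract: TP=139, FP=46+48+11=105, FN=4+8+5=17 → 278/400 = 0.69500
  resume: TP=265, FP=43+54+5=102, FN=11+5+11=27 → 530/659 = 0.80425
Lowest is class 'invoice' with F1 score = 0.5369.

0.5369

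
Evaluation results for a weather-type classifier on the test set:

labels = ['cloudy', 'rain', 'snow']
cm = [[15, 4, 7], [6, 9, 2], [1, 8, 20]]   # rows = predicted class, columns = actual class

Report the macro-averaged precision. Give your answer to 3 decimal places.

0.599

Per-class precision (TP/(TP+FP)):
  cloudy: TP=15, FP=4+7=11 → 15/26 = 0.5769
  rain: TP=9, FP=6+2=8 → 9/17 = 0.5294
  snow: TP=20, FP=1+8=9 → 20/29 = 0.6897
Macro-precision = mean = (0.5769 + 0.5294 + 0.6897) / 3 = 0.599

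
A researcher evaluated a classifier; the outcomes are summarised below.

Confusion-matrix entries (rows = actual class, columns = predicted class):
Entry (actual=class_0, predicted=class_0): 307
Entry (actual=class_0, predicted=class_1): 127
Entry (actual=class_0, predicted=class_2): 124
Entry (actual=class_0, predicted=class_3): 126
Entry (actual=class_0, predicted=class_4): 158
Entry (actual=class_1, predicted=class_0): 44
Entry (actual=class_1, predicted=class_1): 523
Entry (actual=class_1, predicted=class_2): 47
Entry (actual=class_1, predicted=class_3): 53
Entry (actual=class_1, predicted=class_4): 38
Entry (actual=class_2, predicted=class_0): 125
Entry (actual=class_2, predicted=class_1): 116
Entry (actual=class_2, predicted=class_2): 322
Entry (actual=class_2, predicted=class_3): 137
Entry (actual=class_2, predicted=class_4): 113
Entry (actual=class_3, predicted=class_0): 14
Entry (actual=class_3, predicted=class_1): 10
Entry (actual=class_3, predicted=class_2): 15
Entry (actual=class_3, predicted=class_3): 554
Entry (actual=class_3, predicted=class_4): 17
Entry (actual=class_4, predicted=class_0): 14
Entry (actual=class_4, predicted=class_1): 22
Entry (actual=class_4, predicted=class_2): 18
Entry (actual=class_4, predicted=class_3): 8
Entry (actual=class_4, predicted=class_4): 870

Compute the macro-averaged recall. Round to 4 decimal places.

0.6688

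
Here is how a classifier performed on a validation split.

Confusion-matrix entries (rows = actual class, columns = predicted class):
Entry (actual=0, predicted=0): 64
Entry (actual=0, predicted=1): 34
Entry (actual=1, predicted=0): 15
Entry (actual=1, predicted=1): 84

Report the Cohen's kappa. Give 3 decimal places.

0.502

Observed agreement pₒ = trace/N = 148/197 = 0.7513
Expected agreement pₑ = Σ (rowᵢ·colᵢ)/N² = (98·79 + 99·118)/197² = 0.5005
κ = (pₒ − pₑ)/(1 − pₑ) = (0.7513 − 0.5005)/(1 − 0.5005) = 0.502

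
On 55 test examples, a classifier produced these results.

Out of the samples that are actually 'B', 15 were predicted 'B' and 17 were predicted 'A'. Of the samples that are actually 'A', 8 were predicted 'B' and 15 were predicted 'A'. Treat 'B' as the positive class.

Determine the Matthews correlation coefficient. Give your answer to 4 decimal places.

MCC = (TP·TN − FP·FN) / √((TP+FP)(TP+FN)(TN+FP)(TN+FN))
Numerator = 15·15 − 8·17 = 89
Denominator = √(23·32·23·32) = √541696 = 736.0000
MCC = 89 / 736.0000 = 0.1209

0.1209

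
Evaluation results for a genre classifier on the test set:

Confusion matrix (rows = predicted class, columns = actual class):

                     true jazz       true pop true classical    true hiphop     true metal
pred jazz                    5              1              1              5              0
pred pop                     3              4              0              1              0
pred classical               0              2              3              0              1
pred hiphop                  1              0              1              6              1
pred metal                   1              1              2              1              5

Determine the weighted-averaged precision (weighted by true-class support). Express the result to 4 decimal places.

Per-class precision (TP/(TP+FP)):
  jazz: TP=5, FP=1+1+5+0=7 → 5/12 = 0.41667
  pop: TP=4, FP=3+0+1+0=4 → 4/8 = 0.50000
  classical: TP=3, FP=0+2+0+1=3 → 3/6 = 0.50000
  hiphop: TP=6, FP=1+0+1+1=3 → 6/9 = 0.66667
  metal: TP=5, FP=1+1+2+1=5 → 5/10 = 0.50000
Weighted-precision = Σ (supportᵢ/N)·precisionᵢ with N=45: (10/45)·0.41667 + (8/45)·0.50000 + (7/45)·0.50000 + (13/45)·0.66667 + (7/45)·0.50000 = 0.5296

0.5296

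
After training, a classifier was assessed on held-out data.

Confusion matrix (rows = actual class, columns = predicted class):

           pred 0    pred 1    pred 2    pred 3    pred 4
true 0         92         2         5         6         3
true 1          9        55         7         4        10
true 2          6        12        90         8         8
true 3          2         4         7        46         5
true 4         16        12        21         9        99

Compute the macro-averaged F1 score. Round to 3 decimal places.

0.704

Per-class F1 score (2·TP/(2·TP+FP+FN)):
  0: TP=92, FP=9+6+2+16=33, FN=2+5+6+3=16 → 184/233 = 0.7897
  1: TP=55, FP=2+12+4+12=30, FN=9+7+4+10=30 → 110/170 = 0.6471
  2: TP=90, FP=5+7+7+21=40, FN=6+12+8+8=34 → 180/254 = 0.7087
  3: TP=46, FP=6+4+8+9=27, FN=2+4+7+5=18 → 92/137 = 0.6715
  4: TP=99, FP=3+10+8+5=26, FN=16+12+21+9=58 → 198/282 = 0.7021
Macro-F1 score = mean = (0.7897 + 0.6471 + 0.7087 + 0.6715 + 0.7021) / 5 = 0.704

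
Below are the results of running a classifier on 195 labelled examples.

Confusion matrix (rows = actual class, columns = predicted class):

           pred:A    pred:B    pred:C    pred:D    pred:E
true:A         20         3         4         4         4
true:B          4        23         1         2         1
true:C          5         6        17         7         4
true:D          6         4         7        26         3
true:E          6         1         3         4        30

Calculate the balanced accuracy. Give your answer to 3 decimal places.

Balanced accuracy = mean of per-class recall.
  A: recall = 20/35 = 0.5714
  B: recall = 23/31 = 0.7419
  C: recall = 17/39 = 0.4359
  D: recall = 26/46 = 0.5652
  E: recall = 30/44 = 0.6818
Mean = (0.5714 + 0.7419 + 0.4359 + 0.5652 + 0.6818) / 5 = 0.599

0.599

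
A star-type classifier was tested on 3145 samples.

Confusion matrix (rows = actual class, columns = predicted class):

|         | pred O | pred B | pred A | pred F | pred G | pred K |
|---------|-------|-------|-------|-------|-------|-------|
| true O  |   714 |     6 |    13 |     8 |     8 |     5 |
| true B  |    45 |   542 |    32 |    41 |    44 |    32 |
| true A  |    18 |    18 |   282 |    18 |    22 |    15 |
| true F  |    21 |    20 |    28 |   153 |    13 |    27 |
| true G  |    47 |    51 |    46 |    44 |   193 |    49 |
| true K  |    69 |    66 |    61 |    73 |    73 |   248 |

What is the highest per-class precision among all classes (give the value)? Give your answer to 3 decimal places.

0.781

Per-class precision (TP/(TP+FP)):
  O: TP=714, FP=45+18+21+47+69=200 → 714/914 = 0.7812
  B: TP=542, FP=6+18+20+51+66=161 → 542/703 = 0.7710
  A: TP=282, FP=13+32+28+46+61=180 → 282/462 = 0.6104
  F: TP=153, FP=8+41+18+44+73=184 → 153/337 = 0.4540
  G: TP=193, FP=8+44+22+13+73=160 → 193/353 = 0.5467
  K: TP=248, FP=5+32+15+27+49=128 → 248/376 = 0.6596
Highest is class 'O' with precision = 0.781.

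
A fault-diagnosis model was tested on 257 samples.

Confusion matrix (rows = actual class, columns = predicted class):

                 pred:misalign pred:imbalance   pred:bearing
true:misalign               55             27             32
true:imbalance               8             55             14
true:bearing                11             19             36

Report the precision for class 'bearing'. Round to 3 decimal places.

0.439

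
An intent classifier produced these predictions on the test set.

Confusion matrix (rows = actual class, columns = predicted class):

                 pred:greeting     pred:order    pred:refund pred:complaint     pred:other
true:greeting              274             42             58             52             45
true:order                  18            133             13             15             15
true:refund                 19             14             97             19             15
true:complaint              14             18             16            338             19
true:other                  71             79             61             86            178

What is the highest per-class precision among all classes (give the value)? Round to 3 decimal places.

Per-class precision (TP/(TP+FP)):
  greeting: TP=274, FP=18+19+14+71=122 → 274/396 = 0.6919
  order: TP=133, FP=42+14+18+79=153 → 133/286 = 0.4650
  refund: TP=97, FP=58+13+16+61=148 → 97/245 = 0.3959
  complaint: TP=338, FP=52+15+19+86=172 → 338/510 = 0.6627
  other: TP=178, FP=45+15+15+19=94 → 178/272 = 0.6544
Highest is class 'greeting' with precision = 0.692.

0.692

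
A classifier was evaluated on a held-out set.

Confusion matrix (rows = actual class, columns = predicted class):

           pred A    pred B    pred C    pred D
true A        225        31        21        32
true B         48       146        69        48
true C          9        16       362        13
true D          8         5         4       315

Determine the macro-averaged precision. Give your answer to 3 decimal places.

0.770

Per-class precision (TP/(TP+FP)):
  A: TP=225, FP=48+9+8=65 → 225/290 = 0.7759
  B: TP=146, FP=31+16+5=52 → 146/198 = 0.7374
  C: TP=362, FP=21+69+4=94 → 362/456 = 0.7939
  D: TP=315, FP=32+48+13=93 → 315/408 = 0.7721
Macro-precision = mean = (0.7759 + 0.7374 + 0.7939 + 0.7721) / 4 = 0.770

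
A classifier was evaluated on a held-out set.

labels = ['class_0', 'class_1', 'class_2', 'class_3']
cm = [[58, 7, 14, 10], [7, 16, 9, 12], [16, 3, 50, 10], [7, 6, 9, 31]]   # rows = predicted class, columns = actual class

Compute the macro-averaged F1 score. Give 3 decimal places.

0.558

Per-class F1 score (2·TP/(2·TP+FP+FN)):
  class_0: TP=58, FP=7+14+10=31, FN=7+16+7=30 → 116/177 = 0.6554
  class_1: TP=16, FP=7+9+12=28, FN=7+3+6=16 → 32/76 = 0.4211
  class_2: TP=50, FP=16+3+10=29, FN=14+9+9=32 → 100/161 = 0.6211
  class_3: TP=31, FP=7+6+9=22, FN=10+12+10=32 → 62/116 = 0.5345
Macro-F1 score = mean = (0.6554 + 0.4211 + 0.6211 + 0.5345) / 4 = 0.558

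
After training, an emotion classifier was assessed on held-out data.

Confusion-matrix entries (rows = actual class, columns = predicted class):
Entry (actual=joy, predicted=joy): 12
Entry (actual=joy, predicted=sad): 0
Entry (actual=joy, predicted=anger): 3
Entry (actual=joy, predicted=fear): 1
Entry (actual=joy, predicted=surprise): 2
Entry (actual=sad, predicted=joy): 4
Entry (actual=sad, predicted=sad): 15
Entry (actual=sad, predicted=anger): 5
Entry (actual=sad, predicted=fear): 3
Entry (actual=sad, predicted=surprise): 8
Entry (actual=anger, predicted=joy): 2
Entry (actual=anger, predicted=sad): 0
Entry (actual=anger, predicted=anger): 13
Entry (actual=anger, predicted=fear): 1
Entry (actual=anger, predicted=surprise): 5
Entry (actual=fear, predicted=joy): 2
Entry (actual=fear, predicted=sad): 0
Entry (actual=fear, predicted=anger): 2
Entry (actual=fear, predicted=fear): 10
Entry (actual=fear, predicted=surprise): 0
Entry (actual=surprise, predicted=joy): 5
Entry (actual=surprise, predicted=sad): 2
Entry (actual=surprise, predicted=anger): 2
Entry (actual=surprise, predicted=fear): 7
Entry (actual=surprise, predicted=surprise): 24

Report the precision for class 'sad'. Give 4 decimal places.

0.8824

One-vs-rest for 'sad': TP = diagonal; FP = other classes predicted 'sad'; FN = 'sad' predicted as other.
precision = TP/(TP+FP).
sad: TP=15, FP=0+0+0+2=2 → 15/17 = 0.88235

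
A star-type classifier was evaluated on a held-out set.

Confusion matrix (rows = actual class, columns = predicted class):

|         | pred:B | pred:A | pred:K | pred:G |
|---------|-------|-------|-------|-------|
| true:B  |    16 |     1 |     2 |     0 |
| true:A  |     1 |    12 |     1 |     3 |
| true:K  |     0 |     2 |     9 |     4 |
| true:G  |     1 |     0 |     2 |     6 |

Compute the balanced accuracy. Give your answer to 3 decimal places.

Balanced accuracy = mean of per-class recall.
  B: recall = 16/19 = 0.8421
  A: recall = 12/17 = 0.7059
  K: recall = 9/15 = 0.6000
  G: recall = 6/9 = 0.6667
Mean = (0.8421 + 0.7059 + 0.6000 + 0.6667) / 4 = 0.704

0.704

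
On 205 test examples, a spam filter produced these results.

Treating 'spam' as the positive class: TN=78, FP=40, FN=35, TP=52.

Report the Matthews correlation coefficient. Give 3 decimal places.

0.257

MCC = (TP·TN − FP·FN) / √((TP+FP)(TP+FN)(TN+FP)(TN+FN))
Numerator = 52·78 − 40·35 = 2656
Denominator = √(92·87·118·113) = √106725336 = 10330.7955
MCC = 2656 / 10330.7955 = 0.257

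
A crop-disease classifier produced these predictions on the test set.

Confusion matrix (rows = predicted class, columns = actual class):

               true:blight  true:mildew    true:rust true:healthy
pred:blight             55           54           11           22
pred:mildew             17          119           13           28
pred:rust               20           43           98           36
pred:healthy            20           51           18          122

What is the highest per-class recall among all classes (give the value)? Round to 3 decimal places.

0.700

Per-class recall (TP/(TP+FN)):
  blight: TP=55, FN=17+20+20=57 → 55/112 = 0.4911
  mildew: TP=119, FN=54+43+51=148 → 119/267 = 0.4457
  rust: TP=98, FN=11+13+18=42 → 98/140 = 0.7000
  healthy: TP=122, FN=22+28+36=86 → 122/208 = 0.5865
Highest is class 'rust' with recall = 0.700.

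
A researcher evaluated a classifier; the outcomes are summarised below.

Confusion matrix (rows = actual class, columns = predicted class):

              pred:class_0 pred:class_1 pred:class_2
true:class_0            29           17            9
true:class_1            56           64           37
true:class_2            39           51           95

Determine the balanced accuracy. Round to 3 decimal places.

0.483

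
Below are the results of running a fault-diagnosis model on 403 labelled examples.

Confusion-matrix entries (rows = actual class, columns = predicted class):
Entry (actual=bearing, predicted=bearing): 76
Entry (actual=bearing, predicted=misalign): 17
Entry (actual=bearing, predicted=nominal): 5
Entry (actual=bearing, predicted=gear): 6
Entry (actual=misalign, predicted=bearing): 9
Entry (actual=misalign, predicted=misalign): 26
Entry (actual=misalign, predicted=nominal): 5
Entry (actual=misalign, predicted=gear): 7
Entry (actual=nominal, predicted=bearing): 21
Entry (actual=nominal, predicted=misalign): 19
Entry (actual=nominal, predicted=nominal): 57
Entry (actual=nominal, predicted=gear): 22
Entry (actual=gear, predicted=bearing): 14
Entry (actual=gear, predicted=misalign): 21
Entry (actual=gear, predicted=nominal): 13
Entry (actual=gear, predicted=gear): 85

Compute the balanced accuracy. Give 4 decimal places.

Balanced accuracy = mean of per-class recall.
  bearing: recall = 76/104 = 0.73077
  misalign: recall = 26/47 = 0.55319
  nominal: recall = 57/119 = 0.47899
  gear: recall = 85/133 = 0.63910
Mean = (0.73077 + 0.55319 + 0.47899 + 0.63910) / 4 = 0.6005

0.6005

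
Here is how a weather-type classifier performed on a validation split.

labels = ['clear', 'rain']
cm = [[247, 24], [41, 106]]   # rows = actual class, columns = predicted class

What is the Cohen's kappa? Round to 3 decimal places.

0.650

Observed agreement pₒ = trace/N = 353/418 = 0.8445
Expected agreement pₑ = Σ (rowᵢ·colᵢ)/N² = (271·288 + 147·130)/418² = 0.5561
κ = (pₒ − pₑ)/(1 − pₑ) = (0.8445 − 0.5561)/(1 − 0.5561) = 0.650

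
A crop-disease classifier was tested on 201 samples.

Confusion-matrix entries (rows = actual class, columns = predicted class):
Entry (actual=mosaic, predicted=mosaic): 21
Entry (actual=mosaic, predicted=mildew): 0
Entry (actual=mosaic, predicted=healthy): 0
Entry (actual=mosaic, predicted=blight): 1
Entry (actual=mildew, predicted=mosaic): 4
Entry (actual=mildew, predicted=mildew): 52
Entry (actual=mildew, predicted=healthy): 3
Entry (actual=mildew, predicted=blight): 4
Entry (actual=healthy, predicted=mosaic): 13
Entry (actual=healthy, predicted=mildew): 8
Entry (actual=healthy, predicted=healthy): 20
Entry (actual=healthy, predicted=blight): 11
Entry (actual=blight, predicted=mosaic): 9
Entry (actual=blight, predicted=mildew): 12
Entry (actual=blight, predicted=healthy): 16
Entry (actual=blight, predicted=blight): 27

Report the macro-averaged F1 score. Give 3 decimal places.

Per-class F1 score (2·TP/(2·TP+FP+FN)):
  mosaic: TP=21, FP=4+13+9=26, FN=0+0+1=1 → 42/69 = 0.6087
  mildew: TP=52, FP=0+8+12=20, FN=4+3+4=11 → 104/135 = 0.7704
  healthy: TP=20, FP=0+3+16=19, FN=13+8+11=32 → 40/91 = 0.4396
  blight: TP=27, FP=1+4+11=16, FN=9+12+16=37 → 54/107 = 0.5047
Macro-F1 score = mean = (0.6087 + 0.7704 + 0.4396 + 0.5047) / 4 = 0.581

0.581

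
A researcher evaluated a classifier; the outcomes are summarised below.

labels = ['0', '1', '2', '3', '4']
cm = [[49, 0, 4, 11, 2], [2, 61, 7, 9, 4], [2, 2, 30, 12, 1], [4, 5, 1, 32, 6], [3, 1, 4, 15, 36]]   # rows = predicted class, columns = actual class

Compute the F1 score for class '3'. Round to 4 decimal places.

0.5039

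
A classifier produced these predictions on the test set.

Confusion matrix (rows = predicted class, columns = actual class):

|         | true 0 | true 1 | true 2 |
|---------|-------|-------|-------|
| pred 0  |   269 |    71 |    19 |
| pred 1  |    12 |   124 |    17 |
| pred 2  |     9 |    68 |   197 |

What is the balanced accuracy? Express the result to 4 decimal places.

Balanced accuracy = mean of per-class recall.
  0: recall = 269/290 = 0.92759
  1: recall = 124/263 = 0.47148
  2: recall = 197/233 = 0.84549
Mean = (0.92759 + 0.47148 + 0.84549) / 3 = 0.7482

0.7482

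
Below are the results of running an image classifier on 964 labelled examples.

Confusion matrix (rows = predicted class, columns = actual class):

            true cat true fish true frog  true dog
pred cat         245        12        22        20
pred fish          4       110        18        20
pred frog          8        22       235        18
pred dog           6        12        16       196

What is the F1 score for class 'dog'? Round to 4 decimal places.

0.8099

One-vs-rest for 'dog': TP = diagonal; FP = other classes predicted 'dog'; FN = 'dog' predicted as other.
F1 score = 2·TP/(2·TP+FP+FN).
dog: TP=196, FP=6+12+16=34, FN=20+20+18=58 → 392/484 = 0.80992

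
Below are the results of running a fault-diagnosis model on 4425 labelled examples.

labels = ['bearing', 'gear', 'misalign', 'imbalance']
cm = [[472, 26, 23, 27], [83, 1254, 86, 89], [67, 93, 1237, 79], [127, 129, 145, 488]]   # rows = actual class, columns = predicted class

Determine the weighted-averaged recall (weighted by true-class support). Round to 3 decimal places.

0.780

Per-class recall (TP/(TP+FN)):
  bearing: TP=472, FN=26+23+27=76 → 472/548 = 0.8613
  gear: TP=1254, FN=83+86+89=258 → 1254/1512 = 0.8294
  misalign: TP=1237, FN=67+93+79=239 → 1237/1476 = 0.8381
  imbalance: TP=488, FN=127+129+145=401 → 488/889 = 0.5489
Weighted-recall = Σ (supportᵢ/N)·recallᵢ with N=4425: (548/4425)·0.8613 + (1512/4425)·0.8294 + (1476/4425)·0.8381 + (889/4425)·0.5489 = 0.780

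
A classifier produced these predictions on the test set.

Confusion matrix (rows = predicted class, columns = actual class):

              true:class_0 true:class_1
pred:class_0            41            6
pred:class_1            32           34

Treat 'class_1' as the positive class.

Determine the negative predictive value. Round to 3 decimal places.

NPV = TN/(TN+FN) = 41/(41+6) = 0.872

0.872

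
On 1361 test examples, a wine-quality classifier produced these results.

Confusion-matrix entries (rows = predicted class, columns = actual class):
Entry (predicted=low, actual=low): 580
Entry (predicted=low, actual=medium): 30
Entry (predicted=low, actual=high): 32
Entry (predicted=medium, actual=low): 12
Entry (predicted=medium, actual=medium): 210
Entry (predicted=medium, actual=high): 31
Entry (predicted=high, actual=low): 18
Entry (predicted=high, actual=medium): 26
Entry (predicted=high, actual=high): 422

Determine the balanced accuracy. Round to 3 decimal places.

0.870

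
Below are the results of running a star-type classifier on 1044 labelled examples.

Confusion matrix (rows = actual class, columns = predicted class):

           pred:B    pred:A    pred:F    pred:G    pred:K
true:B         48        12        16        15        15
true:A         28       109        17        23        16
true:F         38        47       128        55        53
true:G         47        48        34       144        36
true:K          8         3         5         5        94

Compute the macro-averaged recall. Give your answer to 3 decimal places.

Per-class recall (TP/(TP+FN)):
  B: TP=48, FN=12+16+15+15=58 → 48/106 = 0.4528
  A: TP=109, FN=28+17+23+16=84 → 109/193 = 0.5648
  F: TP=128, FN=38+47+55+53=193 → 128/321 = 0.3988
  G: TP=144, FN=47+48+34+36=165 → 144/309 = 0.4660
  K: TP=94, FN=8+3+5+5=21 → 94/115 = 0.8174
Macro-recall = mean = (0.4528 + 0.5648 + 0.3988 + 0.4660 + 0.8174) / 5 = 0.540

0.540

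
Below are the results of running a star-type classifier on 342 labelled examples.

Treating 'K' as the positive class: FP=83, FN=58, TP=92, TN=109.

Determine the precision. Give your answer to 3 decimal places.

0.526

Precision = TP/(TP+FP) = 92/(92+83) = 92/175 = 0.526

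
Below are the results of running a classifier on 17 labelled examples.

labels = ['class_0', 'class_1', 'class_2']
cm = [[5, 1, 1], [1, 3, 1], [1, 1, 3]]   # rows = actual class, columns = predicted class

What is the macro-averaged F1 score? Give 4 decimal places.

Per-class F1 score (2·TP/(2·TP+FP+FN)):
  class_0: TP=5, FP=1+1=2, FN=1+1=2 → 10/14 = 0.71429
  class_1: TP=3, FP=1+1=2, FN=1+1=2 → 6/10 = 0.60000
  class_2: TP=3, FP=1+1=2, FN=1+1=2 → 6/10 = 0.60000
Macro-F1 score = mean = (0.71429 + 0.60000 + 0.60000) / 3 = 0.6381

0.6381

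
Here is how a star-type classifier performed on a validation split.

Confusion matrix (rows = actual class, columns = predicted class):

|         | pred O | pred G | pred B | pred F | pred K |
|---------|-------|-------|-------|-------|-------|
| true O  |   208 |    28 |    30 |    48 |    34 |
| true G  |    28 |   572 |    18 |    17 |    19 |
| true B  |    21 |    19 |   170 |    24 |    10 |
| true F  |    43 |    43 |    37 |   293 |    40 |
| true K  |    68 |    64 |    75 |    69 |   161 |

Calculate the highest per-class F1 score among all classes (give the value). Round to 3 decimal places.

0.829

Per-class F1 score (2·TP/(2·TP+FP+FN)):
  O: TP=208, FP=28+21+43+68=160, FN=28+30+48+34=140 → 416/716 = 0.5810
  G: TP=572, FP=28+19+43+64=154, FN=28+18+17+19=82 → 1144/1380 = 0.8290
  B: TP=170, FP=30+18+37+75=160, FN=21+19+24+10=74 → 340/574 = 0.5923
  F: TP=293, FP=48+17+24+69=158, FN=43+43+37+40=163 → 586/907 = 0.6461
  K: TP=161, FP=34+19+10+40=103, FN=68+64+75+69=276 → 322/701 = 0.4593
Highest is class 'G' with F1 score = 0.829.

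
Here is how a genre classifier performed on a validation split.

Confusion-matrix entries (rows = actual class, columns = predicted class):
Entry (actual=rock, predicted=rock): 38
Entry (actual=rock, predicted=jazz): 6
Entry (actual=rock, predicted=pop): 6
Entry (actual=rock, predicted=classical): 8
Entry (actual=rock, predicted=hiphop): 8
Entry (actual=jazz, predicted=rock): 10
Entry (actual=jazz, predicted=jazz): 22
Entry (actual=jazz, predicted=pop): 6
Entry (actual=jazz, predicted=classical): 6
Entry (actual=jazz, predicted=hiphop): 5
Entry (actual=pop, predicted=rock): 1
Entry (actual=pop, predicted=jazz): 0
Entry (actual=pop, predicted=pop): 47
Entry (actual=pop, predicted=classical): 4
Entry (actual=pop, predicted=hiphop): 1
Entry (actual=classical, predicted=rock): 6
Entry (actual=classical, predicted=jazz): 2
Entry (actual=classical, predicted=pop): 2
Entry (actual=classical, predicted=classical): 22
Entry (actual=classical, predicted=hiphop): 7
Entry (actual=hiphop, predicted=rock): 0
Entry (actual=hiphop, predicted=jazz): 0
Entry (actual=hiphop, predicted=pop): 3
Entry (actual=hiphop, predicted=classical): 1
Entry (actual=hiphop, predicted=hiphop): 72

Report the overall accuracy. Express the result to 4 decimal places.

Accuracy = trace / total = (38+22+47+22+72=201) / 283 = 201/283 = 0.7102

0.7102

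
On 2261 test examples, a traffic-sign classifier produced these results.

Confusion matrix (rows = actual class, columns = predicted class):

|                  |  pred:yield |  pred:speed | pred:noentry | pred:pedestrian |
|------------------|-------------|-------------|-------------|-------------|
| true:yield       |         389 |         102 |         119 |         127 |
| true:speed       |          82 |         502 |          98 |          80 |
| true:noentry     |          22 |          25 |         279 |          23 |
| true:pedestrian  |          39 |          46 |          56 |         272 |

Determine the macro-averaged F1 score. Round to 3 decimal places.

0.631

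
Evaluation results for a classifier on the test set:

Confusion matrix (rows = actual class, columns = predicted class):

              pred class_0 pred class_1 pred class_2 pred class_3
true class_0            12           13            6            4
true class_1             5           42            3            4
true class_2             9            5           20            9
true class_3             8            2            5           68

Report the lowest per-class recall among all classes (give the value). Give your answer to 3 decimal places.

Per-class recall (TP/(TP+FN)):
  class_0: TP=12, FN=13+6+4=23 → 12/35 = 0.3429
  class_1: TP=42, FN=5+3+4=12 → 42/54 = 0.7778
  class_2: TP=20, FN=9+5+9=23 → 20/43 = 0.4651
  class_3: TP=68, FN=8+2+5=15 → 68/83 = 0.8193
Lowest is class 'class_0' with recall = 0.343.

0.343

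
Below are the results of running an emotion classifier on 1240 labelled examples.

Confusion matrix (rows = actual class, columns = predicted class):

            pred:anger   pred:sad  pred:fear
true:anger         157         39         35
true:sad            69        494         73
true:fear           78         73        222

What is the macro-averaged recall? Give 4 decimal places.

0.6839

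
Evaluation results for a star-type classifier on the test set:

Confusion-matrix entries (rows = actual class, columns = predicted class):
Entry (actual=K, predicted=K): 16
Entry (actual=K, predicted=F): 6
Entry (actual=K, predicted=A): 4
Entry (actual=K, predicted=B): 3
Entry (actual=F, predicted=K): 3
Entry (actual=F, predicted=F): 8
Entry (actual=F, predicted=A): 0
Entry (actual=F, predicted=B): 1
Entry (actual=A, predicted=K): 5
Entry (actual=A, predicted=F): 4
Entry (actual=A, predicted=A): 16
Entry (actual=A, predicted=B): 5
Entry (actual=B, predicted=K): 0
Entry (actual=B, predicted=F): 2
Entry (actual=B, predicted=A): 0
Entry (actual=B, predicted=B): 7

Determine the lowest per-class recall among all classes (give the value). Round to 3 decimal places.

Per-class recall (TP/(TP+FN)):
  K: TP=16, FN=6+4+3=13 → 16/29 = 0.5517
  F: TP=8, FN=3+0+1=4 → 8/12 = 0.6667
  A: TP=16, FN=5+4+5=14 → 16/30 = 0.5333
  B: TP=7, FN=0+2+0=2 → 7/9 = 0.7778
Lowest is class 'A' with recall = 0.533.

0.533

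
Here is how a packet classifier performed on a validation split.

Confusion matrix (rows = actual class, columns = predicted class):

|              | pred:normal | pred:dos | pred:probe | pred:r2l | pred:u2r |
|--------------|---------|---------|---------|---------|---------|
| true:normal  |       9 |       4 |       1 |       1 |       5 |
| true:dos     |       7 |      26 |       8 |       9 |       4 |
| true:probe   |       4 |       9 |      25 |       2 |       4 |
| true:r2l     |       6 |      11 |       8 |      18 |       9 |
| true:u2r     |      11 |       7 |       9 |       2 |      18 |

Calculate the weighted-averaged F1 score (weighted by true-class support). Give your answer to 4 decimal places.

0.4447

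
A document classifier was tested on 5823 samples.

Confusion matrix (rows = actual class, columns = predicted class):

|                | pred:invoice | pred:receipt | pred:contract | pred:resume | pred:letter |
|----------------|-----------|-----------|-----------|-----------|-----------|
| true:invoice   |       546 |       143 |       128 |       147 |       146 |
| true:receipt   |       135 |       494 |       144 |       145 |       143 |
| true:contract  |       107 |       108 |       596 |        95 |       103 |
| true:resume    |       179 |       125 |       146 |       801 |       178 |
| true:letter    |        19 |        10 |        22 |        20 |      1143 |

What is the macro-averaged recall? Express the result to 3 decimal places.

0.610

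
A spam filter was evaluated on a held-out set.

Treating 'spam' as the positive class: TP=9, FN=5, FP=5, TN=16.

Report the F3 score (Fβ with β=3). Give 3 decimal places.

0.643

Fβ = (1+β²)·TP / ((1+β²)·TP + β²·FN + FP), with β²=9
= 10·9 / (10·9 + 9·5 + 5) = 0.643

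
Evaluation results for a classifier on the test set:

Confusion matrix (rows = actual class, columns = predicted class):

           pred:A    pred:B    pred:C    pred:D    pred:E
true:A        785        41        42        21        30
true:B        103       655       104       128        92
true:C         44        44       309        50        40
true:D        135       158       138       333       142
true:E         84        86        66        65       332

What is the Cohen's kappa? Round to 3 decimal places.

0.494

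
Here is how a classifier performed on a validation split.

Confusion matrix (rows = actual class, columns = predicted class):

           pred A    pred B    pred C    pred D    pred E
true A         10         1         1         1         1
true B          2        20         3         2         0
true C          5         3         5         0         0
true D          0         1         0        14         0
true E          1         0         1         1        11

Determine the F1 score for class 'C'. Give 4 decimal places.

0.4348

One-vs-rest for 'C': TP = diagonal; FP = other classes predicted 'C'; FN = 'C' predicted as other.
F1 score = 2·TP/(2·TP+FP+FN).
C: TP=5, FP=1+3+0+1=5, FN=5+3+0+0=8 → 10/23 = 0.43478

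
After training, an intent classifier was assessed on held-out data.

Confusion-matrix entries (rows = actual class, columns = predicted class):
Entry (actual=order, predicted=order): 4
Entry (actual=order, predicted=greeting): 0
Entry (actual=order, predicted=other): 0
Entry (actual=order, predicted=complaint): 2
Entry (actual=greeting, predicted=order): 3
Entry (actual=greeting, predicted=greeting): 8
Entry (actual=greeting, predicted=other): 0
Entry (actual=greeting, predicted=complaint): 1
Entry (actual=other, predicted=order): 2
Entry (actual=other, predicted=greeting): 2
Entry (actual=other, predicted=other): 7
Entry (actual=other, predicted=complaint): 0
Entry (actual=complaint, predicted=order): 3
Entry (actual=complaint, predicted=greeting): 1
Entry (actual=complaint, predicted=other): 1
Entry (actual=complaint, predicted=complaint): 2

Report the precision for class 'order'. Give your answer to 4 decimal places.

0.3333

precision = TP/(TP+FP).
order: TP=4, FP=3+2+3=8 → 4/12 = 0.33333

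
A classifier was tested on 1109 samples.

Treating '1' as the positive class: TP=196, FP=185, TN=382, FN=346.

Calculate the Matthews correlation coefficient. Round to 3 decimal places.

0.037

MCC = (TP·TN − FP·FN) / √((TP+FP)(TP+FN)(TN+FP)(TN+FN))
Numerator = 196·382 − 185·346 = 10862
Denominator = √(381·542·567·728) = √85239069552 = 291957.3078
MCC = 10862 / 291957.3078 = 0.037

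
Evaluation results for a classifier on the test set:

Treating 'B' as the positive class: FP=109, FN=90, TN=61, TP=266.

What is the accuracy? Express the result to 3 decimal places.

0.622

Accuracy = (TP+TN)/N = (266+61)/526 = 0.622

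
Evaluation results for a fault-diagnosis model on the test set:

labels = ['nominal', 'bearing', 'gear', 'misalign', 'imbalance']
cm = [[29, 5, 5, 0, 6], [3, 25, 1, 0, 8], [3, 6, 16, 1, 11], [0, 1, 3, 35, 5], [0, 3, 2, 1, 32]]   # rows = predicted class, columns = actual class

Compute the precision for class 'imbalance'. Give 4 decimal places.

Treat 'imbalance' as positive and all other classes as negative.
precision = TP/(TP+FP).
imbalance: TP=32, FP=0+3+2+1=6 → 32/38 = 0.84211

0.8421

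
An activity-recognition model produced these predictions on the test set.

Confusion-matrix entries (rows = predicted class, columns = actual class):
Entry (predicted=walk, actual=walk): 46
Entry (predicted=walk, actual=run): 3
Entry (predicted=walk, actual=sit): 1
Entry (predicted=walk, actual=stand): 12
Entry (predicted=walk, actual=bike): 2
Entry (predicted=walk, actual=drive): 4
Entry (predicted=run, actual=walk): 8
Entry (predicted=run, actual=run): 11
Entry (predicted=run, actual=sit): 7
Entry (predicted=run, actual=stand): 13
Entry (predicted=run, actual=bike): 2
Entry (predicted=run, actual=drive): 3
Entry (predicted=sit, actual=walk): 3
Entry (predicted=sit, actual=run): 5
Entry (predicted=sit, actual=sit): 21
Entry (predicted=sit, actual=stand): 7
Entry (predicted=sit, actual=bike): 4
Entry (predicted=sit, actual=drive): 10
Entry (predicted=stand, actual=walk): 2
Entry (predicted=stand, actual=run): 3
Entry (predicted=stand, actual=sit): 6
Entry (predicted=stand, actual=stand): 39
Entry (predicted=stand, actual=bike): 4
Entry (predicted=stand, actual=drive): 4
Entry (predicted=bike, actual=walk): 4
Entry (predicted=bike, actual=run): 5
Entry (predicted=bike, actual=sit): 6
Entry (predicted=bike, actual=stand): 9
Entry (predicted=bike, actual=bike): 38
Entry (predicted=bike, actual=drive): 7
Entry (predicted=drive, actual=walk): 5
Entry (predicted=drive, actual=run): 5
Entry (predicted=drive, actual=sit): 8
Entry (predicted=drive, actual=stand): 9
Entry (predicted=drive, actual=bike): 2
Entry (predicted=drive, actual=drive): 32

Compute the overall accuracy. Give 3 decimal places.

0.534

Accuracy = trace / total = (46+11+21+39+38+32=187) / 350 = 187/350 = 0.534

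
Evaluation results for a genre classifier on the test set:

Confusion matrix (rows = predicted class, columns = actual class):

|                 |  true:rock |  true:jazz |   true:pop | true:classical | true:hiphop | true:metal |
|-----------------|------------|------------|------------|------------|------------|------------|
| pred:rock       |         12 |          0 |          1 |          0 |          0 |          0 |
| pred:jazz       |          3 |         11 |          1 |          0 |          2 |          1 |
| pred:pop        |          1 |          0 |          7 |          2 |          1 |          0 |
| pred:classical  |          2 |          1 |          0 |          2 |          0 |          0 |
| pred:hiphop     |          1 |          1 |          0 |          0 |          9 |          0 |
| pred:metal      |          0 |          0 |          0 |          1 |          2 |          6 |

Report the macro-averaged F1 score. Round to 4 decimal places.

Per-class F1 score (2·TP/(2·TP+FP+FN)):
  rock: TP=12, FP=0+1+0+0+0=1, FN=3+1+2+1+0=7 → 24/32 = 0.75000
  jazz: TP=11, FP=3+1+0+2+1=7, FN=0+0+1+1+0=2 → 22/31 = 0.70968
  pop: TP=7, FP=1+0+2+1+0=4, FN=1+1+0+0+0=2 → 14/20 = 0.70000
  classical: TP=2, FP=2+1+0+0+0=3, FN=0+0+2+0+1=3 → 4/10 = 0.40000
  hiphop: TP=9, FP=1+1+0+0+0=2, FN=0+2+1+0+2=5 → 18/25 = 0.72000
  metal: TP=6, FP=0+0+0+1+2=3, FN=0+1+0+0+0=1 → 12/16 = 0.75000
Macro-F1 score = mean = (0.75000 + 0.70968 + 0.70000 + 0.40000 + 0.72000 + 0.75000) / 6 = 0.6716

0.6716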